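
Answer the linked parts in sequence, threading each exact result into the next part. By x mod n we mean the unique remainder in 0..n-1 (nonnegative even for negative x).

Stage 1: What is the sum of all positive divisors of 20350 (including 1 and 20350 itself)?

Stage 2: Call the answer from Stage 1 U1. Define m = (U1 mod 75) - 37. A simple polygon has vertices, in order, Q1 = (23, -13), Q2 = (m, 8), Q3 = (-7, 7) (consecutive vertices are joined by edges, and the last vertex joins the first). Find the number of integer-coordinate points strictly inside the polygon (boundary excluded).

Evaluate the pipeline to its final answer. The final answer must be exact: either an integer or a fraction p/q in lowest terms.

39

Stage 1: 20350 = 2 * 5^2 * 11 * 37; sigma = (1 + 2) * (1 + 5 + 25) * (1 + 11) * (1 + 37) = 3 * 31 * 12 * 38 = 42408; answer 42408
Stage 2: U1 = 42408; m = -4; cross terms: (23*8 - -4*-13)=132, (-4*7 - -7*8)=28, (-7*-13 - 23*7)=-70; twice the area = |90| = 90; area = 45; boundary points = 3 + 1 + 10 = 14; strictly interior points = area - boundary/2 + 1 = 39; answer 39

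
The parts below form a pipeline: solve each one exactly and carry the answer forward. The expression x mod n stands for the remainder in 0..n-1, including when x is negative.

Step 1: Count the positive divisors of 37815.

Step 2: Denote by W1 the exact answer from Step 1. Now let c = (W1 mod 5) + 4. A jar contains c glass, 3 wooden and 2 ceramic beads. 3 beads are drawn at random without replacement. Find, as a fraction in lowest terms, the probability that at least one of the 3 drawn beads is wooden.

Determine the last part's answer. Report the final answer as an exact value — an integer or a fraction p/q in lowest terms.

Step 1: 37815 = 3 * 5 * 2521; number of divisors = (1+1) * (1+1) * (1+1) = 8; answer 8
Step 2: W1 = 8; c = 7; total draws C(12,3) = 220; complement C(9,3) = 84; favorable 220 - 84 = 136; P = 34/55; answer 34/55

34/55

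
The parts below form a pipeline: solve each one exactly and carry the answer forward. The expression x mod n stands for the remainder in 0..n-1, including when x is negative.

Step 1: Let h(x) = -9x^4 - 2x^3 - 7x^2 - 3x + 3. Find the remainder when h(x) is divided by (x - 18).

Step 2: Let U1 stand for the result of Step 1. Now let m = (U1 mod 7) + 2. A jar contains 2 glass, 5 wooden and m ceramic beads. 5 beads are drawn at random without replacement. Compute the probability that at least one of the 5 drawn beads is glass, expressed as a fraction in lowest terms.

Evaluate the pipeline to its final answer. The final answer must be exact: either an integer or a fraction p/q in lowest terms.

8/11

Step 1: remainder = value at the root: -9*(18)^4 - 2*(18)^3 - 7*(18)^2 - 3*(18)^1 + 3 = (-944784) + (-11664) + (-2268) + (-54) + (3) = -958767; answer -958767
Step 2: U1 = -958767; m = 4; total draws C(11,5) = 462; complement C(9,5) = 126; favorable 462 - 126 = 336; P = 8/11; answer 8/11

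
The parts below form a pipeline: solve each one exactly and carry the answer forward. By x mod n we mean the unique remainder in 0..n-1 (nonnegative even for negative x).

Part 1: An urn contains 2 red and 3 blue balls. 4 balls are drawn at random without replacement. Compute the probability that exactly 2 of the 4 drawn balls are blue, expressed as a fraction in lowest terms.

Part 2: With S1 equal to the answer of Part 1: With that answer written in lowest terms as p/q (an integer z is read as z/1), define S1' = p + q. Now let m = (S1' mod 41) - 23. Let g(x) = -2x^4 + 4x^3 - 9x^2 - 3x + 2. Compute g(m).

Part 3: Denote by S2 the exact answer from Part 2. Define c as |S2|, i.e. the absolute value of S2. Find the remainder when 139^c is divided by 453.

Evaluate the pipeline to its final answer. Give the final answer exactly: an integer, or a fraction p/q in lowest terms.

121

Part 1: total draws C(5,4) = 5; favorable C(3,2)*C(2,2) = 3; P = 3/5; answer 3/5
Part 2: S1 = 3/5; threaded value p + q = 8; m = -15; -2*(-15)^4 + 4*(-15)^3 - 9*(-15)^2 - 3*(-15)^1 + 2 = (-101250) + (-13500) + (-2025) + (45) + (2) = -116728; answer -116728
Part 3: S2 = -116728; c = 116728; squarings mod 453: 139^1=139, 139^2=295, 139^4=49, 139^8=136, 139^16=376, 139^32=40, 139^64=241, 139^128=97, 139^256=349, 139^512=397, 139^1024=418, 139^2048=319, 139^4096=289, 139^8192=169, 139^16384=22, 139^32768=31, 139^65536=55; 139^116728 = 139^8 * 139^16 * 139^32 * 139^64 * 139^128 * 139^256 * 139^512 * 139^1024 * 139^16384 * 139^32768 * 139^65536 = 121 (mod 453); answer 121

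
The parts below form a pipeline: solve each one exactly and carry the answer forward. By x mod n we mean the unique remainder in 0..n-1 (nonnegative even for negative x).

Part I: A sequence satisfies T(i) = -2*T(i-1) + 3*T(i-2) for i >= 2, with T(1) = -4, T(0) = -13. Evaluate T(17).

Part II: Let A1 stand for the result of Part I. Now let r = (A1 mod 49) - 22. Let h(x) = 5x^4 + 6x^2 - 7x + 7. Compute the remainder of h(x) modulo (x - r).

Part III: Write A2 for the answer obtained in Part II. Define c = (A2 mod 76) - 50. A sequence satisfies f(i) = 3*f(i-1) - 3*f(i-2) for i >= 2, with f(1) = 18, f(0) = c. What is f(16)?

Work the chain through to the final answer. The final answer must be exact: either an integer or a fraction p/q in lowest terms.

Part I: T(2) = -2*(-4) + 3*(-13) = -31; iterating: T(2)=-31, T(3)=50, T(4)=-193, T(5)=536, T(6)=-1651, T(7)=4910, T(8)=-14773, T(9)=44276, T(10)=-132871, T(11)=398570, T(12)=-1195753, T(13)=3587216, T(14)=-10761691, T(15)=32285030, T(16)=-96855133, T(17)=290565356; answer 290565356
Part II: A1 = 290565356; r = -11; remainder = value at the root: 5*(-11)^4 + 6*(-11)^2 - 7*(-11)^1 + 7 = (73205) + (726) + (77) + (7) = 74015; answer 74015
Part III: A2 = 74015; c = 17; f(2) = 3*(18) - 3*(17) = 3; iterating: f(2)=3, f(3)=-45, f(4)=-144, f(5)=-297, f(6)=-459, f(7)=-486, f(8)=-81, f(9)=1215, f(10)=3888, f(11)=8019, f(12)=12393, f(13)=13122, f(14)=2187, f(15)=-32805, f(16)=-104976; answer -104976

-104976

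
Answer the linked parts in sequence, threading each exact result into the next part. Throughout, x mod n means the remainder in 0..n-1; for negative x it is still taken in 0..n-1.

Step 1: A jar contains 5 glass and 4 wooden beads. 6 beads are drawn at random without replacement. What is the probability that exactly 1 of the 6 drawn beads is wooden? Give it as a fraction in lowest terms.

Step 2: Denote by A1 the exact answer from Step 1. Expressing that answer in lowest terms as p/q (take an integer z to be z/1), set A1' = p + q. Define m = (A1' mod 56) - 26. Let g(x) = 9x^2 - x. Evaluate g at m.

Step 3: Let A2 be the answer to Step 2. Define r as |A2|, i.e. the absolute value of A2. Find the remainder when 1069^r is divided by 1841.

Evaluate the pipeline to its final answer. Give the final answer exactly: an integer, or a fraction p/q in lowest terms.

Step 1: total draws C(9,6) = 84; favorable C(4,1)*C(5,5) = 4; P = 1/21; answer 1/21
Step 2: A1 = 1/21; threaded value p + q = 22; m = -4; 9*(-4)^2 - 1*(-4)^1 = (144) + (4) = 148; answer 148
Step 3: A2 = 148; r = 148; squarings mod 1841: 1069^1=1069, 1069^2=1341, 1069^4=1465, 1069^8=1460, 1069^16=1563, 1069^32=1803, 1069^64=1444, 1069^128=1124; 1069^148 = 1069^4 * 1069^16 * 1069^128 = 534 (mod 1841); answer 534

534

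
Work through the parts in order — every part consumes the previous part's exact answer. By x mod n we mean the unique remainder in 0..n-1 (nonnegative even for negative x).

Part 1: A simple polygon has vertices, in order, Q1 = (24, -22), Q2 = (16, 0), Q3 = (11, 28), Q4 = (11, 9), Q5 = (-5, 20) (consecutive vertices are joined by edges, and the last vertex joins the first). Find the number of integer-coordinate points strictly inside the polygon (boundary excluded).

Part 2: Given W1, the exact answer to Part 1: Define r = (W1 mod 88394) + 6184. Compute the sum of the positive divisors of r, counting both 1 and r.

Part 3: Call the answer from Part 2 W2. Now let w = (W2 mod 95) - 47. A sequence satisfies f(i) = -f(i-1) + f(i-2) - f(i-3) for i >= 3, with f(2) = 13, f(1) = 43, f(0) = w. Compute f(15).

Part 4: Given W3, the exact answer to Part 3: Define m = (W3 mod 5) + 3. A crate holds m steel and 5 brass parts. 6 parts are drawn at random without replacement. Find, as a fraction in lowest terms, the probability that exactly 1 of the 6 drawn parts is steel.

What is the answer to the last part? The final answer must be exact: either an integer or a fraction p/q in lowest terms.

Part 1: cross terms: (24*0 - 16*-22)=352, (16*28 - 11*0)=448, (11*9 - 11*28)=-209, (11*20 - -5*9)=265, (-5*-22 - 24*20)=-370; twice the area = |486| = 486; area = 243; boundary points = 2 + 1 + 19 + 1 + 1 = 24; strictly interior points = area - boundary/2 + 1 = 232; answer 232
Part 2: W1 = 232; r = 6416; 6416 = 2^4 * 401; sigma = (1 + 2 + 4 + 8 + 16) * (1 + 401) = 31 * 402 = 12462; answer 12462
Part 3: W2 = 12462; w = -30; f(3) = -1*(13) + 1*(43) - 1*(-30) = 60; iterating: f(3)=60, f(4)=-90, f(5)=137, f(6)=-287, f(7)=514, f(8)=-938, f(9)=1739, f(10)=-3191, f(11)=5868, f(12)=-10798, f(13)=19857, f(14)=-36523, f(15)=67178; answer 67178
Part 4: W3 = 67178; m = 6; total draws C(11,6) = 462; favorable C(6,1)*C(5,5) = 6; P = 1/77; answer 1/77

1/77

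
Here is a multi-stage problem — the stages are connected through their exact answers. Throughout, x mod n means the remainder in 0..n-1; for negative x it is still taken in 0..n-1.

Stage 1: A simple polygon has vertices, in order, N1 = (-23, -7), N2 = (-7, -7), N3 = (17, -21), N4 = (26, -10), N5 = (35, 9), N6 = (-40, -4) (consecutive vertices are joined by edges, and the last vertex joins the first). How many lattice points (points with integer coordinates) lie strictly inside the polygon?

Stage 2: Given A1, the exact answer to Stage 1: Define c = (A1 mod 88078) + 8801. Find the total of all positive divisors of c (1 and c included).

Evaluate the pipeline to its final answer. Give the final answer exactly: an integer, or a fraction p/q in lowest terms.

19304

Stage 1: cross terms: (-23*-7 - -7*-7)=112, (-7*-21 - 17*-7)=266, (17*-10 - 26*-21)=376, (26*9 - 35*-10)=584, (35*-4 - -40*9)=220, (-40*-7 - -23*-4)=188; twice the area = |1746| = 1746; area = 873; boundary points = 16 + 2 + 1 + 1 + 1 + 1 = 22; strictly interior points = area - boundary/2 + 1 = 863; answer 863
Stage 2: A1 = 863; c = 9664; 9664 = 2^6 * 151; sigma = (1 + 2 + 4 + 8 + 16 + 32 + 64) * (1 + 151) = 127 * 152 = 19304; answer 19304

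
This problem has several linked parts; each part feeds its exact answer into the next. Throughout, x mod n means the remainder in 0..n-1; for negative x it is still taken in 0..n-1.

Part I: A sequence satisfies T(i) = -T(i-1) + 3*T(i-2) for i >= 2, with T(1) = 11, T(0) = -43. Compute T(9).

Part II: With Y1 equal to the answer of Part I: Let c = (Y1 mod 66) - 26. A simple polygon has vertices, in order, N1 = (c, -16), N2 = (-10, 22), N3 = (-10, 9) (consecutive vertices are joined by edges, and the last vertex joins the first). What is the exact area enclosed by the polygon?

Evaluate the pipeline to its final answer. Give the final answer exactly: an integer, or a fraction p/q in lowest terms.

481/2

Part I: T(2) = -1*(11) + 3*(-43) = -140; iterating: T(2)=-140, T(3)=173, T(4)=-593, T(5)=1112, T(6)=-2891, T(7)=6227, T(8)=-14900, T(9)=33581; answer 33581
Part II: Y1 = 33581; c = 27; cross terms: (27*22 - -10*-16)=434, (-10*9 - -10*22)=130, (-10*-16 - 27*9)=-83; twice the area = |481| = 481; area = 481/2; answer 481/2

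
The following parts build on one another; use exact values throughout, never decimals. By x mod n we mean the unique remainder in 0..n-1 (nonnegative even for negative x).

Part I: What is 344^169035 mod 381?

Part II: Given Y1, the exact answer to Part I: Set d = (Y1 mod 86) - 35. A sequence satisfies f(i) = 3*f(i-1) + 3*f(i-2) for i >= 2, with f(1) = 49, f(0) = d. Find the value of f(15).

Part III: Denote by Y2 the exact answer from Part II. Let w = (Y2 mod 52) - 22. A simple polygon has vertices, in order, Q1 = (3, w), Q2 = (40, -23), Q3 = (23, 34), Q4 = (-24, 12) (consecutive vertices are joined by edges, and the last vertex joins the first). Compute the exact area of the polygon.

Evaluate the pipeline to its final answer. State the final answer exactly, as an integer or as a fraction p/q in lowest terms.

Part I: squarings mod 381: 344^1=344, 344^2=226, 344^4=22, 344^8=103, 344^16=322, 344^32=52, 344^64=37, 344^128=226, 344^256=22, 344^512=103, 344^1024=322, 344^2048=52, 344^4096=37, 344^8192=226, 344^16384=22, 344^32768=103, 344^65536=322, 344^131072=52; 344^169035 = 344^1 * 344^2 * 344^8 * 344^64 * 344^1024 * 344^4096 * 344^32768 * 344^131072 = 362 (mod 381); answer 362
Part II: Y1 = 362; d = -17; f(2) = 3*(49) + 3*(-17) = 96; iterating: f(2)=96, f(3)=435, f(4)=1593, f(5)=6084, f(6)=23031, f(7)=87345, f(8)=331128, f(9)=1255419, f(10)=4759641, f(11)=18045180, f(12)=68414463, f(13)=259378929, f(14)=983380176, f(15)=3728277315; answer 3728277315
Part III: Y2 = 3728277315; w = 13; cross terms: (3*-23 - 40*13)=-589, (40*34 - 23*-23)=1889, (23*12 - -24*34)=1092, (-24*13 - 3*12)=-348; twice the area = |2044| = 2044; area = 1022; answer 1022

1022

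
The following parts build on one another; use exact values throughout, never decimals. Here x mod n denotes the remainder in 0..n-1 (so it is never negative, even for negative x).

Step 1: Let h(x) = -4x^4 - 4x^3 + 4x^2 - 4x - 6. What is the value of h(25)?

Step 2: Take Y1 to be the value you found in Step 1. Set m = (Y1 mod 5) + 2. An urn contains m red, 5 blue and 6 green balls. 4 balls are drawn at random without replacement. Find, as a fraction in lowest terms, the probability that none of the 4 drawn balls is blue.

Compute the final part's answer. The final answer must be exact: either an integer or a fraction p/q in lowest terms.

Step 1: -4*(25)^4 - 4*(25)^3 + 4*(25)^2 - 4*(25)^1 - 6 = (-1562500) + (-62500) + (2500) + (-100) + (-6) = -1622606; answer -1622606
Step 2: Y1 = -1622606; m = 6; total draws C(17,4) = 2380; favorable C(12,4) = 495; P = 99/476; answer 99/476

99/476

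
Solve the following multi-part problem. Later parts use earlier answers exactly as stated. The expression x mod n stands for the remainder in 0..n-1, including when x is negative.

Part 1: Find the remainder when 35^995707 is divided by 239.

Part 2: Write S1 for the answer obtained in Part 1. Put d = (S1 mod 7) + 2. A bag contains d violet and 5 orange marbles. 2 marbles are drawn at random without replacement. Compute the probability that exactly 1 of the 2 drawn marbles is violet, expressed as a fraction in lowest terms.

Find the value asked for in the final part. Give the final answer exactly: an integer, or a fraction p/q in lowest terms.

Part 1: squarings mod 239: 35^1=35, 35^2=30, 35^4=183, 35^8=29, 35^16=124, 35^32=80, 35^64=186, 35^128=180, 35^256=135, 35^512=61, 35^1024=136, 35^2048=93, 35^4096=45, 35^8192=113, 35^16384=102, 35^32768=127, 35^65536=116, 35^131072=72, 35^262144=165, 35^524288=218; 35^995707 = 35^1 * 35^2 * 35^8 * 35^16 * 35^32 * 35^64 * 35^256 * 35^4096 * 35^8192 * 35^65536 * 35^131072 * 35^262144 * 35^524288 = 229 (mod 239); answer 229
Part 2: S1 = 229; d = 7; total draws C(12,2) = 66; favorable C(7,1)*C(5,1) = 35; P = 35/66; answer 35/66

35/66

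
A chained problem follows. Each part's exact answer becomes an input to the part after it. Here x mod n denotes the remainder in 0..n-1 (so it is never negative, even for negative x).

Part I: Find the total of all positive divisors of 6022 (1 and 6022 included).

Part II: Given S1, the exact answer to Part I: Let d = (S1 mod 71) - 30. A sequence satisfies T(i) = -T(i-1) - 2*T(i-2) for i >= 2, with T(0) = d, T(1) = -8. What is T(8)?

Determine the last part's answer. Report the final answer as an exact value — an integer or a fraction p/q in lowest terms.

Part I: 6022 = 2 * 3011; sigma = (1 + 2) * (1 + 3011) = 3 * 3012 = 9036; answer 9036
Part II: S1 = 9036; d = -11; T(2) = -1*(-8) - 2*(-11) = 30; iterating: T(2)=30, T(3)=-14, T(4)=-46, T(5)=74, T(6)=18, T(7)=-166, T(8)=130; answer 130

130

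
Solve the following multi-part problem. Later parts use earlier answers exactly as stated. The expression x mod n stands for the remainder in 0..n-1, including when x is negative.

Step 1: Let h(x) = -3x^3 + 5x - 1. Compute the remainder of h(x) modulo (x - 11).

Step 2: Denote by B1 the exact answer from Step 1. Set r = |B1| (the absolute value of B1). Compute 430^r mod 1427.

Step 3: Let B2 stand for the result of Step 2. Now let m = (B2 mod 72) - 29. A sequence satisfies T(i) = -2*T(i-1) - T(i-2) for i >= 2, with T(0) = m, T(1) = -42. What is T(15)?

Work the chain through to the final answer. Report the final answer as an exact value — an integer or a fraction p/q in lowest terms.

Step 1: remainder = value at the root: -3*(11)^3 + 5*(11)^1 - 1 = (-3993) + (55) + (-1) = -3939; answer -3939
Step 2: B1 = -3939; r = 3939; squarings mod 1427: 430^1=430, 430^2=817, 430^4=1080, 430^8=541, 430^16=146, 430^32=1338, 430^64=786, 430^128=1332, 430^256=463, 430^512=319, 430^1024=444, 430^2048=210; 430^3939 = 430^1 * 430^2 * 430^32 * 430^64 * 430^256 * 430^512 * 430^1024 * 430^2048 = 1170 (mod 1427); answer 1170
Step 3: B2 = 1170; m = -11; T(2) = -2*(-42) - 1*(-11) = 95; iterating: T(2)=95, T(3)=-148, T(4)=201, T(5)=-254, T(6)=307, T(7)=-360, T(8)=413, T(9)=-466, T(10)=519, T(11)=-572, T(12)=625, T(13)=-678, T(14)=731, T(15)=-784; answer -784

-784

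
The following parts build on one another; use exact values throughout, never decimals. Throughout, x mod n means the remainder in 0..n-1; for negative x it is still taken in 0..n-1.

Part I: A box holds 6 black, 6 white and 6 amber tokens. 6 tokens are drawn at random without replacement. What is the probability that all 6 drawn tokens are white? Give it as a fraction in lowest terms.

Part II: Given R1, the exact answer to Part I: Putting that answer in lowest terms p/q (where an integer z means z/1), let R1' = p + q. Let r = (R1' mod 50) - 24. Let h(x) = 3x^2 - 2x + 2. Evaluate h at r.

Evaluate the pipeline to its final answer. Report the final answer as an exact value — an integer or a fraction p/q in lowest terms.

263

Part I: total draws C(18,6) = 18564; favorable C(6,6) = 1; P = 1/18564; answer 1/18564
Part II: R1 = 1/18564; threaded value p + q = 18565; r = -9; 3*(-9)^2 - 2*(-9)^1 + 2 = (243) + (18) + (2) = 263; answer 263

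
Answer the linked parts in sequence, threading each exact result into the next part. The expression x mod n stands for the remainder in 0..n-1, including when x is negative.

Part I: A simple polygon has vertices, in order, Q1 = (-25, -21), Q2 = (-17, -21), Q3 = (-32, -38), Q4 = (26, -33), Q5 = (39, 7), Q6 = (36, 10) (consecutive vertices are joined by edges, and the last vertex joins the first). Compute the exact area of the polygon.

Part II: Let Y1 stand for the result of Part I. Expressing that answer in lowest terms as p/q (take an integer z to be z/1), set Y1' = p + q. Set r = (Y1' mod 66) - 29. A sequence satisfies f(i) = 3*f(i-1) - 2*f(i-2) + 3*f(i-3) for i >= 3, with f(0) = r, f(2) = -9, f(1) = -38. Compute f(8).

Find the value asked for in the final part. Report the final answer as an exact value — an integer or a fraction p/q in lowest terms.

Part I: cross terms: (-25*-21 - -17*-21)=168, (-17*-38 - -32*-21)=-26, (-32*-33 - 26*-38)=2044, (26*7 - 39*-33)=1469, (39*10 - 36*7)=138, (36*-21 - -25*10)=-506; twice the area = |3287| = 3287; area = 3287/2; answer 3287/2
Part II: Y1 = 3287/2; threaded value p + q = 3289; r = 26; f(3) = 3*(-9) - 2*(-38) + 3*(26) = 127; iterating: f(3)=127, f(4)=285, f(5)=574, f(6)=1533, f(7)=4306, f(8)=11574; answer 11574

11574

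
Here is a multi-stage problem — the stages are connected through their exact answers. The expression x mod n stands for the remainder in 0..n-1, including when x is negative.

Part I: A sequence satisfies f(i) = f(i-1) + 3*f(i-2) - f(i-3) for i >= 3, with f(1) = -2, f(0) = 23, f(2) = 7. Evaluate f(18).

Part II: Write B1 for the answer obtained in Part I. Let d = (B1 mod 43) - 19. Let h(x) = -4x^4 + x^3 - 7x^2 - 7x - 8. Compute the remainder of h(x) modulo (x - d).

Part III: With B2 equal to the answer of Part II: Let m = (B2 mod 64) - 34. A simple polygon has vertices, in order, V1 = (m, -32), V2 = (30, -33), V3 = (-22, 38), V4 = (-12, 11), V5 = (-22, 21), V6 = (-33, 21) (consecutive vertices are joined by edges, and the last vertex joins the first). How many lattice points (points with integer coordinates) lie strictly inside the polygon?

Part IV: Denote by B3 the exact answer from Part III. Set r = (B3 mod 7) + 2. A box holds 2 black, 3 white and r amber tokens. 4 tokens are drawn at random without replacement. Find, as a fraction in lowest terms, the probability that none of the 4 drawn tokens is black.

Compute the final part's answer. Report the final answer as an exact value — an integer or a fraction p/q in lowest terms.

Part I: f(3) = 1*(7) + 3*(-2) - 1*(23) = -22; iterating: f(3)=-22, f(4)=1, f(5)=-72, f(6)=-47, f(7)=-264, f(8)=-333, f(9)=-1078, f(10)=-1813, f(11)=-4714, f(12)=-9075, f(13)=-21404, f(14)=-43915, f(15)=-99052, f(16)=-209393, f(17)=-462634, f(18)=-991761; answer -991761
Part II: B1 = -991761; d = 15; remainder = value at the root: -4*(15)^4 + 1*(15)^3 - 7*(15)^2 - 7*(15)^1 - 8 = (-202500) + (3375) + (-1575) + (-105) + (-8) = -200813; answer -200813
Part III: B2 = -200813; m = -15; cross terms: (-15*-33 - 30*-32)=1455, (30*38 - -22*-33)=414, (-22*11 - -12*38)=214, (-12*21 - -22*11)=-10, (-22*21 - -33*21)=231, (-33*-32 - -15*21)=1371; twice the area = |3675| = 3675; area = 3675/2; boundary points = 1 + 1 + 1 + 10 + 11 + 1 = 25; strictly interior points = area - boundary/2 + 1 = 1826; answer 1826
Part IV: B3 = 1826; r = 8; total draws C(13,4) = 715; favorable C(11,4) = 330; P = 6/13; answer 6/13

6/13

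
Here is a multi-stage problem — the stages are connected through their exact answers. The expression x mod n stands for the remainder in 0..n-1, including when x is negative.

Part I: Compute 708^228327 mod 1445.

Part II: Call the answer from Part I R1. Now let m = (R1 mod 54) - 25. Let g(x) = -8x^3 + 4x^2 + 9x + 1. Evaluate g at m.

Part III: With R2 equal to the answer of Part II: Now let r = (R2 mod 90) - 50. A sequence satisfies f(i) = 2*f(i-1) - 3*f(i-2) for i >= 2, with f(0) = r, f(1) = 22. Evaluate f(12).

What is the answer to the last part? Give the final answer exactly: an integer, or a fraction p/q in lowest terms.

-13276

Part I: squarings mod 1445: 708^1=708, 708^2=1294, 708^4=1126, 708^8=611, 708^16=511, 708^32=1021, 708^64=596, 708^128=1191, 708^256=936, 708^512=426, 708^1024=851, 708^2048=256, 708^4096=511, 708^8192=1021, 708^16384=596, 708^32768=1191, 708^65536=936, 708^131072=426; 708^228327 = 708^1 * 708^2 * 708^4 * 708^32 * 708^64 * 708^128 * 708^256 * 708^512 * 708^2048 * 708^4096 * 708^8192 * 708^16384 * 708^65536 * 708^131072 = 802 (mod 1445); answer 802
Part II: R1 = 802; m = 21; -8*(21)^3 + 4*(21)^2 + 9*(21)^1 + 1 = (-74088) + (1764) + (189) + (1) = -72134; answer -72134
Part III: R2 = -72134; r = -4; f(2) = 2*(22) - 3*(-4) = 56; iterating: f(2)=56, f(3)=46, f(4)=-76, f(5)=-290, f(6)=-352, f(7)=166, f(8)=1388, f(9)=2278, f(10)=392, f(11)=-6050, f(12)=-13276; answer -13276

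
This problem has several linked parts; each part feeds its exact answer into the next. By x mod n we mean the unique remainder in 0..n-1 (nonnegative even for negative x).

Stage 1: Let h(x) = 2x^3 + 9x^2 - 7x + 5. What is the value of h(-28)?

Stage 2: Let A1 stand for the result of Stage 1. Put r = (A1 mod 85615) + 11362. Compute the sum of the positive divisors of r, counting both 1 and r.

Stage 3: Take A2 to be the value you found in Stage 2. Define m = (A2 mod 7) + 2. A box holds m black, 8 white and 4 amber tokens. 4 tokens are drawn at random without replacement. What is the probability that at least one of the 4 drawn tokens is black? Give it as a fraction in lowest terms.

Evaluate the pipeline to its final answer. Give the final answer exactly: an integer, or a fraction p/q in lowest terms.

Stage 1: 2*(-28)^3 + 9*(-28)^2 - 7*(-28)^1 + 5 = (-43904) + (7056) + (196) + (5) = -36647; answer -36647
Stage 2: A1 = -36647; r = 60330; 60330 = 2 * 3 * 5 * 2011; sigma = (1 + 2) * (1 + 3) * (1 + 5) * (1 + 2011) = 3 * 4 * 6 * 2012 = 144864; answer 144864
Stage 3: A2 = 144864; m = 8; total draws C(20,4) = 4845; complement C(12,4) = 495; favorable 4845 - 495 = 4350; P = 290/323; answer 290/323

290/323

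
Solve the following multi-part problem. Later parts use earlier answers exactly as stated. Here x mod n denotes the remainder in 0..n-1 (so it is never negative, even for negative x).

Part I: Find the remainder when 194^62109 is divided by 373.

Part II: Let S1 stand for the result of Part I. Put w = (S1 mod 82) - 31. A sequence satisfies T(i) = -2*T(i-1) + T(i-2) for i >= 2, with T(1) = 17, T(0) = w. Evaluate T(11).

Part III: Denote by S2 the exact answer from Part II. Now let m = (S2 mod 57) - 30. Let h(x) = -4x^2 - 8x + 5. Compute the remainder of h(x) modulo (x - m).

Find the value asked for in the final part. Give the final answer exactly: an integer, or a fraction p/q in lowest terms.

Part I: squarings mod 373: 194^1=194, 194^2=336, 194^4=250, 194^8=209, 194^16=40, 194^32=108, 194^64=101, 194^128=130, 194^256=115, 194^512=170, 194^1024=179, 194^2048=336, 194^4096=250, 194^8192=209, 194^16384=40, 194^32768=108; 194^62109 = 194^1 * 194^4 * 194^8 * 194^16 * 194^128 * 194^512 * 194^4096 * 194^8192 * 194^16384 * 194^32768 = 210 (mod 373); answer 210
Part II: S1 = 210; w = 15; T(2) = -2*(17) + 1*(15) = -19; iterating: T(2)=-19, T(3)=55, T(4)=-129, T(5)=313, T(6)=-755, T(7)=1823, T(8)=-4401, T(9)=10625, T(10)=-25651, T(11)=61927; answer 61927
Part III: S2 = 61927; m = -5; remainder = value at the root: -4*(-5)^2 - 8*(-5)^1 + 5 = (-100) + (40) + (5) = -55; answer -55

-55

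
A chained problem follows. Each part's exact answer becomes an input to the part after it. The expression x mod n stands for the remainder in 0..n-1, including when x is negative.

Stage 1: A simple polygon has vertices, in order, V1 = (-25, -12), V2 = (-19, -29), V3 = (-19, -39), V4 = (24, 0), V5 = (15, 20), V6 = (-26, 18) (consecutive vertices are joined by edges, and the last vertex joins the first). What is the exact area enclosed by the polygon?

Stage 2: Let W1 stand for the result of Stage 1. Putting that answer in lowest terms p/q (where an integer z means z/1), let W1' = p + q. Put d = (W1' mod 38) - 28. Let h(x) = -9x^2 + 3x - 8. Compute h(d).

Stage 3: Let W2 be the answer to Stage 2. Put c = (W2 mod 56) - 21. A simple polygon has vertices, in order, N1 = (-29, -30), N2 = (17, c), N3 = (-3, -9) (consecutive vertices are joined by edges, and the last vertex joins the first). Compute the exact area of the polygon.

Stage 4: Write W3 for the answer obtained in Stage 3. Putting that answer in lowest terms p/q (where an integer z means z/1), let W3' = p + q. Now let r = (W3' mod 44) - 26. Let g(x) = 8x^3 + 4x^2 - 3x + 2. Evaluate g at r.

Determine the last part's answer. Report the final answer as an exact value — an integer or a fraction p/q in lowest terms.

-16859

Stage 1: cross terms: (-25*-29 - -19*-12)=497, (-19*-39 - -19*-29)=190, (-19*0 - 24*-39)=936, (24*20 - 15*0)=480, (15*18 - -26*20)=790, (-26*-12 - -25*18)=762; twice the area = |3655| = 3655; area = 3655/2; answer 3655/2
Stage 2: W1 = 3655/2; threaded value p + q = 3657; d = -19; -9*(-19)^2 + 3*(-19)^1 - 8 = (-3249) + (-57) + (-8) = -3314; answer -3314
Stage 3: W2 = -3314; c = 25; cross terms: (-29*25 - 17*-30)=-215, (17*-9 - -3*25)=-78, (-3*-30 - -29*-9)=-171; twice the area = |-464| = 464; area = 232; answer 232
Stage 4: W3 = 232; threaded value p + q = 233; r = -13; 8*(-13)^3 + 4*(-13)^2 - 3*(-13)^1 + 2 = (-17576) + (676) + (39) + (2) = -16859; answer -16859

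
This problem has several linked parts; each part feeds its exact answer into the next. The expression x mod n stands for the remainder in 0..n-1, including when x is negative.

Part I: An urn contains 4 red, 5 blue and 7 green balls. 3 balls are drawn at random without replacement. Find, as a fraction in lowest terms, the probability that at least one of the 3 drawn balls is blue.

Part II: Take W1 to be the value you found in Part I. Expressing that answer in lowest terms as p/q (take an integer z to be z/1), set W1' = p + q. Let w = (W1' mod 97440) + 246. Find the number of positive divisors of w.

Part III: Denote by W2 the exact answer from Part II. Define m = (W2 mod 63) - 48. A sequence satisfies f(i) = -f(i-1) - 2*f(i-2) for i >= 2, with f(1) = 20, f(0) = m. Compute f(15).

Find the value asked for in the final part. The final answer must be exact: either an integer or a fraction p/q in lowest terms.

6228

Part I: total draws C(16,3) = 560; complement C(11,3) = 165; favorable 560 - 165 = 395; P = 79/112; answer 79/112
Part II: W1 = 79/112; threaded value p + q = 191; w = 437; 437 = 19 * 23; number of divisors = (1+1) * (1+1) = 4; answer 4
Part III: W2 = 4; m = -44; f(2) = -1*(20) - 2*(-44) = 68; iterating: f(2)=68, f(3)=-108, f(4)=-28, f(5)=244, f(6)=-188, f(7)=-300, f(8)=676, f(9)=-76, f(10)=-1276, f(11)=1428, f(12)=1124, f(13)=-3980, f(14)=1732, f(15)=6228; answer 6228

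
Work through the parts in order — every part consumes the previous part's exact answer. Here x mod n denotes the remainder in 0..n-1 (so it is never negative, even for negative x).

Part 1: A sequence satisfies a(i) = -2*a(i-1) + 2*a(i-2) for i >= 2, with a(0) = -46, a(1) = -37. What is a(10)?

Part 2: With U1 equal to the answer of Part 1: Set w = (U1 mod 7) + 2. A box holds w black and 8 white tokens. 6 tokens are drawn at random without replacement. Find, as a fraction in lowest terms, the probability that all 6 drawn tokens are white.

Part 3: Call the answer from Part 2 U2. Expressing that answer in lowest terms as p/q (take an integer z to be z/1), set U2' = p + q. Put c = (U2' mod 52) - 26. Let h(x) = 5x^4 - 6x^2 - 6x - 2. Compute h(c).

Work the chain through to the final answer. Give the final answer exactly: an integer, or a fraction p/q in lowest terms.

32263

Part 1: a(2) = -2*(-37) + 2*(-46) = -18; iterating: a(2)=-18, a(3)=-38, a(4)=40, a(5)=-156, a(6)=392, a(7)=-1096, a(8)=2976, a(9)=-8144, a(10)=22240; answer 22240
Part 2: U1 = 22240; w = 3; total draws C(11,6) = 462; favorable C(8,6) = 28; P = 2/33; answer 2/33
Part 3: U2 = 2/33; threaded value p + q = 35; c = 9; 5*(9)^4 - 6*(9)^2 - 6*(9)^1 - 2 = (32805) + (-486) + (-54) + (-2) = 32263; answer 32263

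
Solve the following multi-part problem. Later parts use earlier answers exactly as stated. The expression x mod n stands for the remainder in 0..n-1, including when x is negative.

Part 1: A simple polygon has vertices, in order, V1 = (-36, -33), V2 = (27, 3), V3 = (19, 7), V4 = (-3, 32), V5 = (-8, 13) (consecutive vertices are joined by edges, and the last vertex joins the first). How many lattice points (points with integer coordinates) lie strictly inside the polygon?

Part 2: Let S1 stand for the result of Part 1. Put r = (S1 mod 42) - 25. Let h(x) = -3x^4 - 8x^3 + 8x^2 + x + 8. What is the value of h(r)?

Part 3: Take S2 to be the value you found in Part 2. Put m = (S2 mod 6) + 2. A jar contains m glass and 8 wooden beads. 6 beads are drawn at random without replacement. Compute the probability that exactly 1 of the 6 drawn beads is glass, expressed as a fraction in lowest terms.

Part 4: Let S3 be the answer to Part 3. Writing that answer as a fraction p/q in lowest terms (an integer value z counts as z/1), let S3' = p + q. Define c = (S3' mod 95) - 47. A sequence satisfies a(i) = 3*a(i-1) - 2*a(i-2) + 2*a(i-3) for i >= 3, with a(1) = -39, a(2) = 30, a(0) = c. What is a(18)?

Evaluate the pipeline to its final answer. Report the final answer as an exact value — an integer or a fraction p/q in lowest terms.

Part 1: cross terms: (-36*3 - 27*-33)=783, (27*7 - 19*3)=132, (19*32 - -3*7)=629, (-3*13 - -8*32)=217, (-8*-33 - -36*13)=732; twice the area = |2493| = 2493; area = 2493/2; boundary points = 9 + 4 + 1 + 1 + 2 = 17; strictly interior points = area - boundary/2 + 1 = 1239; answer 1239
Part 2: S1 = 1239; r = -4; -3*(-4)^4 - 8*(-4)^3 + 8*(-4)^2 + 1*(-4)^1 + 8 = (-768) + (512) + (128) + (-4) + (8) = -124; answer -124
Part 3: S2 = -124; m = 4; total draws C(12,6) = 924; favorable C(4,1)*C(8,5) = 224; P = 8/33; answer 8/33
Part 4: S3 = 8/33; threaded value p + q = 41; c = -6; a(3) = 3*(30) - 2*(-39) + 2*(-6) = 156; iterating: a(3)=156, a(4)=330, a(5)=738, a(6)=1866, a(7)=4782, a(8)=12090, a(9)=30438, a(10)=76698, a(11)=193398, a(12)=487674, a(13)=1229622, a(14)=3100314, a(15)=7817046, a(16)=19709754, a(17)=49695798, a(18)=125301978; answer 125301978

125301978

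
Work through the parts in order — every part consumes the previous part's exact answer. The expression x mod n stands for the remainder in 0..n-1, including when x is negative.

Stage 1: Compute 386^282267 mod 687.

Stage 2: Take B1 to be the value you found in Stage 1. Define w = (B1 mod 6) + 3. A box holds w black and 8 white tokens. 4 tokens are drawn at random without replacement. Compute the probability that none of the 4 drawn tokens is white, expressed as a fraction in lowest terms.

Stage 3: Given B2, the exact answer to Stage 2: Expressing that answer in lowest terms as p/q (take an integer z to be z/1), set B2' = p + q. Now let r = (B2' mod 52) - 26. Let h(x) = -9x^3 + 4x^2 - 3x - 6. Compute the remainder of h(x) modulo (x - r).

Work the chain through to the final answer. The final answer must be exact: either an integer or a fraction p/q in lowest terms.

-14

Stage 1: squarings mod 687: 386^1=386, 386^2=604, 386^4=19, 386^8=361, 386^16=478, 386^32=400, 386^64=616, 386^128=232, 386^256=238, 386^512=310, 386^1024=607, 386^2048=217, 386^4096=373, 386^8192=355, 386^16384=304, 386^32768=358, 386^65536=382, 386^131072=280, 386^262144=82; 386^282267 = 386^1 * 386^2 * 386^8 * 386^16 * 386^128 * 386^512 * 386^1024 * 386^2048 * 386^16384 * 386^262144 = 251 (mod 687); answer 251
Stage 2: B1 = 251; w = 8; total draws C(16,4) = 1820; favorable C(8,4) = 70; P = 1/26; answer 1/26
Stage 3: B2 = 1/26; threaded value p + q = 27; r = 1; remainder = value at the root: -9*(1)^3 + 4*(1)^2 - 3*(1)^1 - 6 = (-9) + (4) + (-3) + (-6) = -14; answer -14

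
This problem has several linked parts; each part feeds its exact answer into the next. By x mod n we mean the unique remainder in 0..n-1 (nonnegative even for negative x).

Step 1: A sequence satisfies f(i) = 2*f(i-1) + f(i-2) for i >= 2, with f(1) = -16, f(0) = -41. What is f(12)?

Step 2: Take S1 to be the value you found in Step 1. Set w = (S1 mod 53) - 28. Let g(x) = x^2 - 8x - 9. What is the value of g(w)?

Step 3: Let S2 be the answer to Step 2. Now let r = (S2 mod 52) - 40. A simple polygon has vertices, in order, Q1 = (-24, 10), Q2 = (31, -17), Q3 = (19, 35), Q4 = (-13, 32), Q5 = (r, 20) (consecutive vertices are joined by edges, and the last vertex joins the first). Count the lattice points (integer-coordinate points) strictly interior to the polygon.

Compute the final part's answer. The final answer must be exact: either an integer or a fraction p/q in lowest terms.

1830

Step 1: f(2) = 2*(-16) + 1*(-41) = -73; iterating: f(2)=-73, f(3)=-162, f(4)=-397, f(5)=-956, f(6)=-2309, f(7)=-5574, f(8)=-13457, f(9)=-32488, f(10)=-78433, f(11)=-189354, f(12)=-457141; answer -457141
Step 2: S1 = -457141; w = 9; 1*(9)^2 - 8*(9)^1 - 9 = (81) + (-72) + (-9) = 0; answer 0
Step 3: S2 = 0; r = -40; cross terms: (-24*-17 - 31*10)=98, (31*35 - 19*-17)=1408, (19*32 - -13*35)=1063, (-13*20 - -40*32)=1020, (-40*10 - -24*20)=80; twice the area = |3669| = 3669; area = 3669/2; boundary points = 1 + 4 + 1 + 3 + 2 = 11; strictly interior points = area - boundary/2 + 1 = 1830; answer 1830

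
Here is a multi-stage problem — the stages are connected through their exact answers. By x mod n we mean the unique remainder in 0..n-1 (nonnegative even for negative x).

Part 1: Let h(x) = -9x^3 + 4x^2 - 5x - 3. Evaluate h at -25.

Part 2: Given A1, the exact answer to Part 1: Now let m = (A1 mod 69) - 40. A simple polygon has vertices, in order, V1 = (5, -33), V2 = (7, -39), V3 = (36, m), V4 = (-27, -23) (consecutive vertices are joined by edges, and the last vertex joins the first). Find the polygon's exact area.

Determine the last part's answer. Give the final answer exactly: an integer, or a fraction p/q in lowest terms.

Part 1: -9*(-25)^3 + 4*(-25)^2 - 5*(-25)^1 - 3 = (140625) + (2500) + (125) + (-3) = 143247; answer 143247
Part 2: A1 = 143247; m = -37; cross terms: (5*-39 - 7*-33)=36, (7*-37 - 36*-39)=1145, (36*-23 - -27*-37)=-1827, (-27*-33 - 5*-23)=1006; twice the area = |360| = 360; area = 180; answer 180

180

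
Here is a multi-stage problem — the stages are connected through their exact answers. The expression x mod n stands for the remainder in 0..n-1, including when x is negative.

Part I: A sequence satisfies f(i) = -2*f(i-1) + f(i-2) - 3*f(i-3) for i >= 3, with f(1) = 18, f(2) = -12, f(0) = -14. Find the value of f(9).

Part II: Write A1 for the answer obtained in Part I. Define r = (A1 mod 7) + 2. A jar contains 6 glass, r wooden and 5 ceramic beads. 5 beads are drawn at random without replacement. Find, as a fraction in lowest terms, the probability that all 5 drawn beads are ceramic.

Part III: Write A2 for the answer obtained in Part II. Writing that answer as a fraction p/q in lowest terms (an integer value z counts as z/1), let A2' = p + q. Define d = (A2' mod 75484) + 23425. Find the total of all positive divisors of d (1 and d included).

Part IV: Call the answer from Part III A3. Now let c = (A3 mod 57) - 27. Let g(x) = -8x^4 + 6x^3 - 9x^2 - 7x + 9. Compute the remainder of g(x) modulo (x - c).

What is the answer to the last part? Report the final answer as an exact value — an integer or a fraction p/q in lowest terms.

-156891

Part I: f(3) = -2*(-12) + 1*(18) - 3*(-14) = 84; iterating: f(3)=84, f(4)=-234, f(5)=588, f(6)=-1662, f(7)=4614, f(8)=-12654, f(9)=34908; answer 34908
Part II: A1 = 34908; r = 8; total draws C(19,5) = 11628; favorable C(5,5) = 1; P = 1/11628; answer 1/11628
Part III: A2 = 1/11628; threaded value p + q = 11629; d = 35054; 35054 = 2 * 17 * 1031; sigma = (1 + 2) * (1 + 17) * (1 + 1031) = 3 * 18 * 1032 = 55728; answer 55728
Part IV: A3 = 55728; c = 12; remainder = value at the root: -8*(12)^4 + 6*(12)^3 - 9*(12)^2 - 7*(12)^1 + 9 = (-165888) + (10368) + (-1296) + (-84) + (9) = -156891; answer -156891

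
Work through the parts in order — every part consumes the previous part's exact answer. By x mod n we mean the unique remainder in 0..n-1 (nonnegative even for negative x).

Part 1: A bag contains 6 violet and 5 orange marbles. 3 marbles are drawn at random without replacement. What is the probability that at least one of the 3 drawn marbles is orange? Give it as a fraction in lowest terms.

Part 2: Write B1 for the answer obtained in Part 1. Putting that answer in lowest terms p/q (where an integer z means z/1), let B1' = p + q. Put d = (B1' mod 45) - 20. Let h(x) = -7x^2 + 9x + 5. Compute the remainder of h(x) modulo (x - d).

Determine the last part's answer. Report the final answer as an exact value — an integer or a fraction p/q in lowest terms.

-85

Part 1: total draws C(11,3) = 165; complement C(6,3) = 20; favorable 165 - 20 = 145; P = 29/33; answer 29/33
Part 2: B1 = 29/33; threaded value p + q = 62; d = -3; remainder = value at the root: -7*(-3)^2 + 9*(-3)^1 + 5 = (-63) + (-27) + (5) = -85; answer -85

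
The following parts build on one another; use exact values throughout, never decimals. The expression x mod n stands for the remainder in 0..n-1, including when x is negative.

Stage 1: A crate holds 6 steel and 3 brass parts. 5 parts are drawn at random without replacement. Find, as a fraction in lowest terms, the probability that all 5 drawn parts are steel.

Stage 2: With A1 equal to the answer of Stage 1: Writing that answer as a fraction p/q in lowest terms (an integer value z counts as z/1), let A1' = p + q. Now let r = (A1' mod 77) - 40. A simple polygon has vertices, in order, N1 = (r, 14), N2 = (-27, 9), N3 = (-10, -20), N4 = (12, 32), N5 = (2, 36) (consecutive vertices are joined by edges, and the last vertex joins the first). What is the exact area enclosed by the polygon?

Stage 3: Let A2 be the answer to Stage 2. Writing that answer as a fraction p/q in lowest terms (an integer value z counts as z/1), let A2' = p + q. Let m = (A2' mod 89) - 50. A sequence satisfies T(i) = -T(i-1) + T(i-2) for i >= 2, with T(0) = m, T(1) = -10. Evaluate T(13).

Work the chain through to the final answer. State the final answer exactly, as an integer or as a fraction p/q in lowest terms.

Stage 1: total draws C(9,5) = 126; favorable C(6,5) = 6; P = 1/21; answer 1/21
Stage 2: A1 = 1/21; threaded value p + q = 22; r = -18; cross terms: (-18*9 - -27*14)=216, (-27*-20 - -10*9)=630, (-10*32 - 12*-20)=-80, (12*36 - 2*32)=368, (2*14 - -18*36)=676; twice the area = |1810| = 1810; area = 905; answer 905
Stage 3: A2 = 905; threaded value p + q = 906; m = -34; T(2) = -1*(-10) + 1*(-34) = -24; iterating: T(2)=-24, T(3)=14, T(4)=-38, T(5)=52, T(6)=-90, T(7)=142, T(8)=-232, T(9)=374, T(10)=-606, T(11)=980, T(12)=-1586, T(13)=2566; answer 2566

2566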